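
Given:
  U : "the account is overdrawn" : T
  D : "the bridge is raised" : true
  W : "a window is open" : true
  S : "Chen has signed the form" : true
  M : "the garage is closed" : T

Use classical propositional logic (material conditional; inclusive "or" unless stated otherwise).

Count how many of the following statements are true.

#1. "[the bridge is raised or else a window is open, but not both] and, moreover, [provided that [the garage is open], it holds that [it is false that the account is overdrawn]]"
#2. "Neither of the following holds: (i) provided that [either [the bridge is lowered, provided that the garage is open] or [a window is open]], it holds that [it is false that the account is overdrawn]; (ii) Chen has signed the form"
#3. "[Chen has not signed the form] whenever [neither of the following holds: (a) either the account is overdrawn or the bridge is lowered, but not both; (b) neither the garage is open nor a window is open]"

1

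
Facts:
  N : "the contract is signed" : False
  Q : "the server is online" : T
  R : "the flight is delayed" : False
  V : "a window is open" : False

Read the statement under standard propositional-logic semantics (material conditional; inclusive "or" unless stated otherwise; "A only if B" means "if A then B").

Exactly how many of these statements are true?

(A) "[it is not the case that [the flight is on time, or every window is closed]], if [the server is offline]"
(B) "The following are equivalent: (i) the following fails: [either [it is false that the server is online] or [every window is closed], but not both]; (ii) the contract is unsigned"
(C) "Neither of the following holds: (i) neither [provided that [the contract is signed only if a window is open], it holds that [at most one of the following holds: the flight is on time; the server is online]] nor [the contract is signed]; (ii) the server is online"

1

(A): Parsed as ¬Q → ¬(¬R ∨ ¬V)

¬Q = ¬T = F
¬R = ¬F = T
¬V = ¬F = T
¬R ∨ ¬V = T ∨ T = T
¬(¬R ∨ ¬V) = ¬T = F
¬Q → ¬(¬R ∨ ¬V) = F → F = T
Hence (A) is true.

(B): This is ¬(¬Q ⊕ ¬V) ↔ ¬N.

¬Q = ¬T = F
¬V = ¬F = T
¬Q ⊕ ¬V = F ⊕ T = T
¬(¬Q ⊕ ¬V) = ¬T = F
¬N = ¬F = T
¬(¬Q ⊕ ¬V) ↔ ¬N = F ↔ T = F
So (B) is false.

(C): This is (((N → V) → (¬R ↑ Q)) ↓ N) ↓ Q.

N → V = F → F = T
¬R = ¬F = T
¬R ↑ Q = T ↑ T = F
(N → V) → (¬R ↑ Q) = T → F = F
((N → V) → (¬R ↑ Q)) ↓ N = F ↓ F = T
(((N → V) → (¬R ↑ Q)) ↓ N) ↓ Q = T ↓ T = F
Hence (C) is false.

Count: 1.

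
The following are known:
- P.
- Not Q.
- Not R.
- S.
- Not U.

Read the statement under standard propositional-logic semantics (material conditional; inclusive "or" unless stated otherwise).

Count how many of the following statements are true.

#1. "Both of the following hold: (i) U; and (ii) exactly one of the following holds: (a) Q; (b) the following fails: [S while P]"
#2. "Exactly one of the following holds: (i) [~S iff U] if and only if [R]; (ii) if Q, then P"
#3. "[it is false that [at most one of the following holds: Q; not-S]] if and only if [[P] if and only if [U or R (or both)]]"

#1: In symbols: U and (Q xor not (S and P))

S and P = True and True = True
not (S and P) = not True = False
Q xor not (S and P) = False xor False = False
U and (Q xor not (S and P)) = False and False = False
Hence #1 is false.

#2: Formalization: ((not S iff U) iff R) xor (Q -> P)

not S = not True = False
not S iff U = False iff False = True
(not S iff U) iff R = True iff False = False
Q -> P = False -> True = True
((not S iff U) iff R) xor (Q -> P) = False xor True = True
Hence #2 is true.

#3: Parsed as not (Q nand not S) iff (P iff (U or R))

not S = not True = False
Q nand not S = False nand False = True
not (Q nand not S) = not True = False
U or R = False or False = False
P iff (U or R) = True iff False = False
not (Q nand not S) iff (P iff (U or R)) = False iff False = True
Thus #3 is true.

2 of the 3 statements are true (#2, #3).

2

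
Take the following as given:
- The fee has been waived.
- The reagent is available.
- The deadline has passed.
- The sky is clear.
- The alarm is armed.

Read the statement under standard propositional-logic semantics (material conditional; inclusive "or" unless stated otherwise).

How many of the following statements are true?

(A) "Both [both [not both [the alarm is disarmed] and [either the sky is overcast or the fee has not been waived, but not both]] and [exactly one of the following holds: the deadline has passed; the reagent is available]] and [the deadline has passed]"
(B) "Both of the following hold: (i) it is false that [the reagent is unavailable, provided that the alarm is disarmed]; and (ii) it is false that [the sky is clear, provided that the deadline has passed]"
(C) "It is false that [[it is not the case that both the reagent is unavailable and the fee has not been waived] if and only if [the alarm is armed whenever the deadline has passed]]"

Let P = "the alarm is armed" (T), Q = "the sky is overcast" (F), R = "the fee has been waived" (T), M = "the deadline has passed" (T), L = "the reagent is available" (T).

(A): Formalization: ((~P nand (Q xor ~R)) & (M xor L)) & M

~P = ~T = F
~R = ~T = F
Q xor ~R = F xor F = F
~P nand (Q xor ~R) = F nand F = T
M xor L = T xor T = F
(~P nand (Q xor ~R)) & (M xor L) = T & F = F
((~P nand (Q xor ~R)) & (M xor L)) & M = F & T = F
Hence (A) is false.

(B): Formalization: ~(~P -> ~L) & ~(M -> ~Q)

~P = ~T = F
~L = ~T = F
~P -> ~L = F -> F = T
~(~P -> ~L) = ~T = F
~Q = ~F = T
M -> ~Q = T -> T = T
~(M -> ~Q) = ~T = F
~(~P -> ~L) & ~(M -> ~Q) = F & F = F
Thus (B) is false.

(C): Parsed as ~((~L nand ~R) <-> (M -> P))

~L = ~T = F
~R = ~T = F
~L nand ~R = F nand F = T
M -> P = T -> T = T
(~L nand ~R) <-> (M -> P) = T <-> T = T
~((~L nand ~R) <-> (M -> P)) = ~T = F
Thus (C) is false.

0 of the 3 statements are true (none).

0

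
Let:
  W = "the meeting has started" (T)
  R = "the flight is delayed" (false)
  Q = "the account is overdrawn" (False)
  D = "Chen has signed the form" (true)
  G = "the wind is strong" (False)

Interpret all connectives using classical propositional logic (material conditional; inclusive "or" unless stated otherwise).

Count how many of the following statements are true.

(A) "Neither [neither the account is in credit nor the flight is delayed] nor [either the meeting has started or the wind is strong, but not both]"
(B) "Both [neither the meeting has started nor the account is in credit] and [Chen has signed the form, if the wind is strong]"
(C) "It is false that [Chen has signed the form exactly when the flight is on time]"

0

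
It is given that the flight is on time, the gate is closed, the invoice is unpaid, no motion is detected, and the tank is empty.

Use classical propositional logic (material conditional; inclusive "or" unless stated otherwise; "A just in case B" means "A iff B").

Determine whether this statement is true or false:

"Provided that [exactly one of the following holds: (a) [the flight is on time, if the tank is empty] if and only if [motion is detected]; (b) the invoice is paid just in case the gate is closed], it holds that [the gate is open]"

True

Let U = "the tank is full" (F), P = "the flight is delayed" (F), S = "motion is detected" (F), R = "the invoice is paid" (F), Q = "the gate is open" (F).
In symbols: (((~U -> ~P) <-> S) xor (R <-> ~Q)) -> Q

~U = ~F = T
~P = ~F = T
~U -> ~P = T -> T = T
(~U -> ~P) <-> S = T <-> F = F
~Q = ~F = T
R <-> ~Q = F <-> T = F
((~U -> ~P) <-> S) xor (R <-> ~Q) = F xor F = F
(((~U -> ~P) <-> S) xor (R <-> ~Q)) -> Q = F -> F = T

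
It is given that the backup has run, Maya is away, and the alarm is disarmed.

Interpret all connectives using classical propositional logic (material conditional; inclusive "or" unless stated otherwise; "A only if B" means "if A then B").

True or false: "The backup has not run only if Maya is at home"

True.

Let P = "the backup has run" (T), Q = "Maya is at home" (F).
Formalization: ¬P → Q

¬P = ¬T = F
¬P → Q = F → F = T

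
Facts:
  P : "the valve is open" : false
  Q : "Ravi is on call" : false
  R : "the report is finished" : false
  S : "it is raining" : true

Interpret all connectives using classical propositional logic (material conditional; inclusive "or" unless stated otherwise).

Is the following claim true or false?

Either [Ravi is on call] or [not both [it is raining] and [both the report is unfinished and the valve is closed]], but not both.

False

Parsed as Q xor (S nand (~R & ~P))

~R = ~F = T
~P = ~F = T
~R & ~P = T & T = T
S nand (~R & ~P) = T nand T = F
Q xor (S nand (~R & ~P)) = F xor F = F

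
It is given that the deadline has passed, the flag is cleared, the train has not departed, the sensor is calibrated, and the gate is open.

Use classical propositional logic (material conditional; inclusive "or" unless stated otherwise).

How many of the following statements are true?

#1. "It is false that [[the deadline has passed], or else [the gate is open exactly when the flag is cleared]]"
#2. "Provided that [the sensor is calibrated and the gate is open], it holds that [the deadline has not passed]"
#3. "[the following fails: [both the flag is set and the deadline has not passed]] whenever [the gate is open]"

1

Let M = "the deadline has passed" (T), H = "the gate is open" (T), P = "the flag is set" (F), U = "the sensor is calibrated" (T).

#1: Formalization: ¬(M ∨ (H ↔ ¬P))

¬P = ¬F = T
H ↔ ¬P = T ↔ T = T
M ∨ (H ↔ ¬P) = T ∨ T = T
¬(M ∨ (H ↔ ¬P)) = ¬T = F
So #1 is false.

#2: Formalization: (U ∧ H) → ¬M

U ∧ H = T ∧ T = T
¬M = ¬T = F
(U ∧ H) → ¬M = T → F = F
So #2 is false.

#3: Parsed as H → ¬(P ∧ ¬M)

¬M = ¬T = F
P ∧ ¬M = F ∧ F = F
¬(P ∧ ¬M) = ¬F = T
H → ¬(P ∧ ¬M) = T → T = T
So #3 is true.

Count: 1.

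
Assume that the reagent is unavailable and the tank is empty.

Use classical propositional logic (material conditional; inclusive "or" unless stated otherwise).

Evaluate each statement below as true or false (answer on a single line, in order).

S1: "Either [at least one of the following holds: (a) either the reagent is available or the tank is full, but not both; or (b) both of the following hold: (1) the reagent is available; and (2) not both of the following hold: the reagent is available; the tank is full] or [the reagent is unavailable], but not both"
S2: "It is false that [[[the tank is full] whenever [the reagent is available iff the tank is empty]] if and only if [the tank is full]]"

Let G = "the reagent is available" (False), U = "the tank is full" (False).

S1: Parsed as ((G xor U) or (G and (G nand U))) xor not G

G xor U = False xor False = False
G nand U = False nand False = True
G and (G nand U) = False and True = False
(G xor U) or (G and (G nand U)) = False or False = False
not G = not False = True
((G xor U) or (G and (G nand U))) xor not G = False xor True = True
So S1 is true.

S2: Parsed as not (((G iff not U) -> U) iff U)

not U = not False = True
G iff not U = False iff True = False
(G iff not U) -> U = False -> False = True
((G iff not U) -> U) iff U = True iff False = False
not (((G iff not U) -> U) iff U) = not False = True
Thus S2 is true.

S1 True, S2 True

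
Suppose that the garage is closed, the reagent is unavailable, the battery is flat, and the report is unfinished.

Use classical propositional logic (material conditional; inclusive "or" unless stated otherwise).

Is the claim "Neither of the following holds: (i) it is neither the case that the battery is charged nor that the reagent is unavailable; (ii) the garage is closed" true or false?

False.

Let R = "the battery is charged" (F), Q = "the reagent is available" (F), P = "the garage is closed" (T).
Parsed as (R nor ~Q) nor P

~Q = ~F = T
R nor ~Q = F nor T = F
(R nor ~Q) nor P = F nor T = F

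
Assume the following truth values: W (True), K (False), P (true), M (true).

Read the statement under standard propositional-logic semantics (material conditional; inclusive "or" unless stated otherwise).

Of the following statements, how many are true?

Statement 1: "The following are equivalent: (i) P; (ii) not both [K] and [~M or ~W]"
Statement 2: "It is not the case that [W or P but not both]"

2

Statement 1: This is P iff (K nand (not M or not W)).

not M = not True = False
not W = not True = False
not M or not W = False or False = False
K nand (not M or not W) = False nand False = True
P iff (K nand (not M or not W)) = True iff True = True
So Statement 1 is true.

Statement 2: In symbols: not (W xor P)

W xor P = True xor True = False
not (W xor P) = not False = True
Hence Statement 2 is true.

True statements: 2 (Statement 1, Statement 2).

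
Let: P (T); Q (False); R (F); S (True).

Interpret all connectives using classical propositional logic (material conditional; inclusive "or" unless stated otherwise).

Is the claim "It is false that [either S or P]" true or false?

false

Formalization: ~(S | P)

S | P = T | T = T
~(S | P) = ~T = F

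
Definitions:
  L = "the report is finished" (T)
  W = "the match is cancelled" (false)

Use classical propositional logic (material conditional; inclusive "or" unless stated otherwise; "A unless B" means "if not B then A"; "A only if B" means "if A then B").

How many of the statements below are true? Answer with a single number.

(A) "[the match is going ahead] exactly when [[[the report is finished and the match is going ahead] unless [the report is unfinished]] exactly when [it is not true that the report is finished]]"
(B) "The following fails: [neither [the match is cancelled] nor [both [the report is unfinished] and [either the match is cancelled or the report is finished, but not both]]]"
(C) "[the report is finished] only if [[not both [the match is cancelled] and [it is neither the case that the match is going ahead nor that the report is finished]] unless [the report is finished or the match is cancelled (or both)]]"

1

(A): In symbols: ¬W ↔ (((L ∧ ¬W) ∨ ¬L) ↔ ¬L)

¬W = ¬F = T
¬W = ¬F = T
L ∧ ¬W = T ∧ T = T
¬L = ¬T = F
(L ∧ ¬W) ∨ ¬L = T ∨ F = T
¬L = ¬T = F
((L ∧ ¬W) ∨ ¬L) ↔ ¬L = T ↔ F = F
¬W ↔ (((L ∧ ¬W) ∨ ¬L) ↔ ¬L) = T ↔ F = F
Hence (A) is false.

(B): This is ¬(W ↓ (¬L ∧ (W ⊕ L))).

¬L = ¬T = F
W ⊕ L = F ⊕ T = T
¬L ∧ (W ⊕ L) = F ∧ T = F
W ↓ (¬L ∧ (W ⊕ L)) = F ↓ F = T
¬(W ↓ (¬L ∧ (W ⊕ L))) = ¬T = F
Thus (B) is false.

(C): In symbols: L → ((W ↑ (¬W ↓ L)) ∨ (L ∨ W))

¬W = ¬F = T
¬W ↓ L = T ↓ T = F
W ↑ (¬W ↓ L) = F ↑ F = T
L ∨ W = T ∨ F = T
(W ↑ (¬W ↓ L)) ∨ (L ∨ W) = T ∨ T = T
L → ((W ↑ (¬W ↓ L)) ∨ (L ∨ W)) = T → T = T
Hence (C) is true.

1 of the 3 statements is true.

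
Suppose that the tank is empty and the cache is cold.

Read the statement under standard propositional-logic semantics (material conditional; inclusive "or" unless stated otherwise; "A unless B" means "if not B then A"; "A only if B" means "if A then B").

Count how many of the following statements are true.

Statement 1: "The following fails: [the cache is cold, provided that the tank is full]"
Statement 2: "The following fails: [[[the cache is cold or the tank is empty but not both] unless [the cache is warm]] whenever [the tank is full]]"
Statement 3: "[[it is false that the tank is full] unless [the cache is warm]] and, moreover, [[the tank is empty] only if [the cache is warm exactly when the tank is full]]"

Let W = "the tank is full" (F), M = "the cache is warm" (F).

Statement 1: In symbols: ~(W -> ~M)

~M = ~F = T
W -> ~M = F -> T = T
~(W -> ~M) = ~T = F
Thus Statement 1 is false.

Statement 2: Formalization: ~(W -> ((~M xor ~W) | M))

~M = ~F = T
~W = ~F = T
~M xor ~W = T xor T = F
(~M xor ~W) | M = F | F = F
W -> ((~M xor ~W) | M) = F -> F = T
~(W -> ((~M xor ~W) | M)) = ~T = F
Thus Statement 2 is false.

Statement 3: Parsed as (~W | M) & (~W -> (M <-> W))

~W = ~F = T
~W | M = T | F = T
~W = ~F = T
M <-> W = F <-> F = T
~W -> (M <-> W) = T -> T = T
(~W | M) & (~W -> (M <-> W)) = T & T = T
Thus Statement 3 is true.

True statements: 1 (Statement 3).

1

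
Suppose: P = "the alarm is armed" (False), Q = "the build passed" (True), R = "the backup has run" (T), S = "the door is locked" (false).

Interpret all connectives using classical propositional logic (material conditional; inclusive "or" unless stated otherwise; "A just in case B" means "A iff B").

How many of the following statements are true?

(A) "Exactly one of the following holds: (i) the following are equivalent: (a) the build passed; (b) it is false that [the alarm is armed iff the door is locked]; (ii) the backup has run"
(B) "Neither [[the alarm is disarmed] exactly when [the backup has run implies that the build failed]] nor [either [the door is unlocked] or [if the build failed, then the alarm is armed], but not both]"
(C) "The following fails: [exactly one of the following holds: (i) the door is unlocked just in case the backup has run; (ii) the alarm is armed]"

(A): In symbols: (Q iff not (P iff S)) xor R

P iff S = False iff False = True
not (P iff S) = not True = False
Q iff not (P iff S) = True iff False = False
(Q iff not (P iff S)) xor R = False xor True = True
Hence (A) is true.

(B): Parsed as (not P iff (R -> not Q)) nor (not S xor (not Q -> P))

not P = not False = True
not Q = not True = False
R -> not Q = True -> False = False
not P iff (R -> not Q) = True iff False = False
not S = not False = True
not Q = not True = False
not Q -> P = False -> False = True
not S xor (not Q -> P) = True xor True = False
(not P iff (R -> not Q)) nor (not S xor (not Q -> P)) = False nor False = True
Hence (B) is true.

(C): In symbols: not ((not S iff R) xor P)

not S = not False = True
not S iff R = True iff True = True
(not S iff R) xor P = True xor False = True
not ((not S iff R) xor P) = not True = False
Thus (C) is false.

Count: 2.

2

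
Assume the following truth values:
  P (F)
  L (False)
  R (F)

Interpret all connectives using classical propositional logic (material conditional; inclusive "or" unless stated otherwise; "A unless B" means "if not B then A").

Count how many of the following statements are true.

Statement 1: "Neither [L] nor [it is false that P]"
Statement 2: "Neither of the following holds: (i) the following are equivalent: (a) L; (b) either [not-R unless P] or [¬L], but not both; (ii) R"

0

Statement 1: Parsed as L nor not P

not P = not False = True
L nor not P = False nor True = False
Thus Statement 1 is false.

Statement 2: In symbols: (L iff ((not R or P) xor not L)) nor R

not R = not False = True
not R or P = True or False = True
not L = not False = True
(not R or P) xor not L = True xor True = False
L iff ((not R or P) xor not L) = False iff False = True
(L iff ((not R or P) xor not L)) nor R = True nor False = False
Hence Statement 2 is false.

0 of the 2 statements are true (none).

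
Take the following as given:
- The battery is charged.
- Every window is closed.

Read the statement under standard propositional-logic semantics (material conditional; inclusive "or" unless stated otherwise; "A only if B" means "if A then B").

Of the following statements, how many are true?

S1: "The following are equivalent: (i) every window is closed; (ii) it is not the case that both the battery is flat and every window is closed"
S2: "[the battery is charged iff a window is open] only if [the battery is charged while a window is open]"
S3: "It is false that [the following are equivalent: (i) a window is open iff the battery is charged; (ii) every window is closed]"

3

Let G = "a window is open" (F), H = "the battery is charged" (T).

S1: In symbols: ¬G ↔ (¬H ↑ ¬G)

¬G = ¬F = T
¬H = ¬T = F
¬G = ¬F = T
¬H ↑ ¬G = F ↑ T = T
¬G ↔ (¬H ↑ ¬G) = T ↔ T = T
Hence S1 is true.

S2: This is (H ↔ G) → (H ∧ G).

H ↔ G = T ↔ F = F
H ∧ G = T ∧ F = F
(H ↔ G) → (H ∧ G) = F → F = T
So S2 is true.

S3: Formalization: ¬((G ↔ H) ↔ ¬G)

G ↔ H = F ↔ T = F
¬G = ¬F = T
(G ↔ H) ↔ ¬G = F ↔ T = F
¬((G ↔ H) ↔ ¬G) = ¬F = T
Hence S3 is true.

True statements: 3.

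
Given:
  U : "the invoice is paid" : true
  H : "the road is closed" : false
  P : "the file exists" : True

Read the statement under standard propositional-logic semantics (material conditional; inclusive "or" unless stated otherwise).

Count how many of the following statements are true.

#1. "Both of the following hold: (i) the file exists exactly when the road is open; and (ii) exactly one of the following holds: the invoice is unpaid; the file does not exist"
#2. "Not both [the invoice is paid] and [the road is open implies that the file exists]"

0

#1: Formalization: (P iff not H) and (not U xor not P)

not H = not False = True
P iff not H = True iff True = True
not U = not True = False
not P = not True = False
not U xor not P = False xor False = False
(P iff not H) and (not U xor not P) = True and False = False
Hence #1 is false.

#2: This is U nand (not H -> P).

not H = not False = True
not H -> P = True -> True = True
U nand (not H -> P) = True nand True = False
Hence #2 is false.

Count: 0.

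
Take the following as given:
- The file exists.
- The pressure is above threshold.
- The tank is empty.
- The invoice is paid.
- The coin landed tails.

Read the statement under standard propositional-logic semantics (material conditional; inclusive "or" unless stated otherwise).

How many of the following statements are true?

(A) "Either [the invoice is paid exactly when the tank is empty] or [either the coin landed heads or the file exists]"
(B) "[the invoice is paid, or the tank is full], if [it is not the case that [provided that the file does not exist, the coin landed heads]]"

Let S = "the invoice is paid" (True), R = "the tank is full" (False), U = "the coin landed heads" (False), P = "the file exists" (True).

(A): In symbols: (S iff not R) or (U or P)

not R = not False = True
S iff not R = True iff True = True
U or P = False or True = True
(S iff not R) or (U or P) = True or True = True
So (A) is true.

(B): Formalization: not (not P -> U) -> (S or R)

not P = not True = False
not P -> U = False -> False = True
not (not P -> U) = not True = False
S or R = True or False = True
not (not P -> U) -> (S or R) = False -> True = True
Thus (B) is true.

True statements: 2 ((A), (B)).

2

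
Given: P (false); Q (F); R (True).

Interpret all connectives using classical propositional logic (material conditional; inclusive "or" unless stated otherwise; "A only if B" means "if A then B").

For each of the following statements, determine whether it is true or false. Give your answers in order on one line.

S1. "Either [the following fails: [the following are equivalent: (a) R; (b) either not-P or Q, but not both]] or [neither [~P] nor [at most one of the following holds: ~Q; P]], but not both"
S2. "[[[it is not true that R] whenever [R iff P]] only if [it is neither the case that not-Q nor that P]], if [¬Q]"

S1: In symbols: not (R iff (not P xor Q)) xor (not P nor (not Q nand P))

not P = not False = True
not P xor Q = True xor False = True
R iff (not P xor Q) = True iff True = True
not (R iff (not P xor Q)) = not True = False
not P = not False = True
not Q = not False = True
not Q nand P = True nand False = True
not P nor (not Q nand P) = True nor True = False
not (R iff (not P xor Q)) xor (not P nor (not Q nand P)) = False xor False = False
Hence S1 is false.

S2: Parsed as not Q -> (((R iff P) -> not R) -> (not Q nor P))

not Q = not False = True
R iff P = True iff False = False
not R = not True = False
(R iff P) -> not R = False -> False = True
not Q = not False = True
not Q nor P = True nor False = False
((R iff P) -> not R) -> (not Q nor P) = True -> False = False
not Q -> (((R iff P) -> not R) -> (not Q nor P)) = True -> False = False
Hence S2 is false.

S1 F; S2 F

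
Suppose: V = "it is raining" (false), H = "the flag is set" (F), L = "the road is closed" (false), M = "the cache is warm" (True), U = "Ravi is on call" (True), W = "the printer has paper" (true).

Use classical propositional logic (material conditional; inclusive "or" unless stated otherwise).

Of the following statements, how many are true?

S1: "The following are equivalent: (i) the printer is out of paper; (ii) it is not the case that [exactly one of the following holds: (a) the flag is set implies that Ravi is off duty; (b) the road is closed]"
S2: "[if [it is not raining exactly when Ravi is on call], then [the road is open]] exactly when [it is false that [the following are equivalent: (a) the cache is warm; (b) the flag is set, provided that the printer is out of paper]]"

S1: Parsed as not W iff not ((H -> not U) xor L)

not W = not True = False
not U = not True = False
H -> not U = False -> False = True
(H -> not U) xor L = True xor False = True
not ((H -> not U) xor L) = not True = False
not W iff not ((H -> not U) xor L) = False iff False = True
Hence S1 is true.

S2: This is ((not V iff U) -> not L) iff not (M iff (not W -> H)).

not V = not False = True
not V iff U = True iff True = True
not L = not False = True
(not V iff U) -> not L = True -> True = True
not W = not True = False
not W -> H = False -> False = True
M iff (not W -> H) = True iff True = True
not (M iff (not W -> H)) = not True = False
((not V iff U) -> not L) iff not (M iff (not W -> H)) = True iff False = False
Hence S2 is false.

1 of the 2 statements is true (S1).

1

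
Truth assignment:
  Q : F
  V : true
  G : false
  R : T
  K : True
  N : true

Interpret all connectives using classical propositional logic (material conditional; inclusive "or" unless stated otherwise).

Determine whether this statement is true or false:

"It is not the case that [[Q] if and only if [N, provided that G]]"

True.

Formalization: not (Q iff (G -> N))

G -> N = False -> True = True
Q iff (G -> N) = False iff True = False
not (Q iff (G -> N)) = not False = True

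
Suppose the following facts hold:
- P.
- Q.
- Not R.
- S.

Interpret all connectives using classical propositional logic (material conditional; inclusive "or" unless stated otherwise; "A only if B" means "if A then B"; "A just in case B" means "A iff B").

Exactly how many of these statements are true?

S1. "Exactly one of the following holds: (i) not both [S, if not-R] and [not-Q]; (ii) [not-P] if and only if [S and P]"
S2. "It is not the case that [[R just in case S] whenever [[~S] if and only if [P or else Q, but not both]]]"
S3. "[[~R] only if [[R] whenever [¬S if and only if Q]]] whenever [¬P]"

3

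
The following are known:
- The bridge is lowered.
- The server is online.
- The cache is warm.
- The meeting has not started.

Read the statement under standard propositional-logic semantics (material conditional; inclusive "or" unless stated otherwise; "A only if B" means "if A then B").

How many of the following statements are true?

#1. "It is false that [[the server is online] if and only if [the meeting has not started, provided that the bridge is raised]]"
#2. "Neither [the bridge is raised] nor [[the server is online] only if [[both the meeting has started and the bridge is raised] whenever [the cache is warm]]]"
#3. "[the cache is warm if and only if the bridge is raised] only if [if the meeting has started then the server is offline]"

2

Let N = "the server is online" (T), R = "the bridge is raised" (F), M = "the meeting has started" (F), S = "the cache is warm" (T).

#1: This is ~(N <-> (R -> ~M)).

~M = ~F = T
R -> ~M = F -> T = T
N <-> (R -> ~M) = T <-> T = T
~(N <-> (R -> ~M)) = ~T = F
Hence #1 is false.

#2: Parsed as R nor (N -> (S -> (M & R)))

M & R = F & F = F
S -> (M & R) = T -> F = F
N -> (S -> (M & R)) = T -> F = F
R nor (N -> (S -> (M & R))) = F nor F = T
Thus #2 is true.

#3: Parsed as (S <-> R) -> (M -> ~N)

S <-> R = T <-> F = F
~N = ~T = F
M -> ~N = F -> F = T
(S <-> R) -> (M -> ~N) = F -> T = T
Thus #3 is true.

Count: 2.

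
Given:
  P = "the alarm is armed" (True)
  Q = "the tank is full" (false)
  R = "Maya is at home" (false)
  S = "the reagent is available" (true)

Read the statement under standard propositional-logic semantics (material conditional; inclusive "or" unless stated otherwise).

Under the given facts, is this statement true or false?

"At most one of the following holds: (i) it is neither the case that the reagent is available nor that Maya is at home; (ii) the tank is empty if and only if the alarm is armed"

In symbols: (S ↓ R) ↑ (¬Q ↔ P)

S ↓ R = T ↓ F = F
¬Q = ¬F = T
¬Q ↔ P = T ↔ T = T
(S ↓ R) ↑ (¬Q ↔ P) = F ↑ T = T

true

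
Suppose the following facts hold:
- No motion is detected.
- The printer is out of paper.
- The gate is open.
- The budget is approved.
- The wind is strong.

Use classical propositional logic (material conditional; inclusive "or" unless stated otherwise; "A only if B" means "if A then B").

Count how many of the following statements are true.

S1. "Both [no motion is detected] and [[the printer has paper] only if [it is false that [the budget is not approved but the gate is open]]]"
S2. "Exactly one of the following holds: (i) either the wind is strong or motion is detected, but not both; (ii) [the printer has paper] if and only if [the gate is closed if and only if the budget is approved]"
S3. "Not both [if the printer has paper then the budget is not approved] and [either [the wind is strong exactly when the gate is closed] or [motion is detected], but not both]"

2

Let P = "motion is detected" (False), Q = "the printer has paper" (False), S = "the budget is approved" (True), R = "the gate is open" (True), U = "the wind is strong" (True).

S1: Parsed as not P and (Q -> not (not S and R))

not P = not False = True
not S = not True = False
not S and R = False and True = False
not (not S and R) = not False = True
Q -> not (not S and R) = False -> True = True
not P and (Q -> not (not S and R)) = True and True = True
So S1 is true.

S2: This is (U xor P) xor (Q iff (not R iff S)).

U xor P = True xor False = True
not R = not True = False
not R iff S = False iff True = False
Q iff (not R iff S) = False iff False = True
(U xor P) xor (Q iff (not R iff S)) = True xor True = False
So S2 is false.

S3: This is (Q -> not S) nand ((U iff not R) xor P).

not S = not True = False
Q -> not S = False -> False = True
not R = not True = False
U iff not R = True iff False = False
(U iff not R) xor P = False xor False = False
(Q -> not S) nand ((U iff not R) xor P) = True nand False = True
Thus S3 is true.

Count: 2.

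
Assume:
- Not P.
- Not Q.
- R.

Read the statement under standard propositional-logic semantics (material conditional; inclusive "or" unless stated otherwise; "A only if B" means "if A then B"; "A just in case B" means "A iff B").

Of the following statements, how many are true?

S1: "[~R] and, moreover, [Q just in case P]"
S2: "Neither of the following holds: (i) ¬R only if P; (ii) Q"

S1: In symbols: ¬R ∧ (Q ↔ P)

¬R = ¬T = F
Q ↔ P = F ↔ F = T
¬R ∧ (Q ↔ P) = F ∧ T = F
Hence S1 is false.

S2: In symbols: (¬R → P) ↓ Q

¬R = ¬T = F
¬R → P = F → F = T
(¬R → P) ↓ Q = T ↓ F = F
Hence S2 is false.

Count: 0.

0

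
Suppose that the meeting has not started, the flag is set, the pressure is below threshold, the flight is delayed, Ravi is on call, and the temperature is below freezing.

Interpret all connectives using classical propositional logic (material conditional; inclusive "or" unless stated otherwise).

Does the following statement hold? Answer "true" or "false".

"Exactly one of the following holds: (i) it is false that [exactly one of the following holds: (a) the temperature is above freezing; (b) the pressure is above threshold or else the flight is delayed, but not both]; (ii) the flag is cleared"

The statement is false.

Let K = "the temperature is below freezing" (True), U = "the pressure is above threshold" (False), M = "the flight is delayed" (True), W = "the flag is set" (True).
Formalization: not (not K xor (U xor M)) xor not W

not K = not True = False
U xor M = False xor True = True
not K xor (U xor M) = False xor True = True
not (not K xor (U xor M)) = not True = False
not W = not True = False
not (not K xor (U xor M)) xor not W = False xor False = False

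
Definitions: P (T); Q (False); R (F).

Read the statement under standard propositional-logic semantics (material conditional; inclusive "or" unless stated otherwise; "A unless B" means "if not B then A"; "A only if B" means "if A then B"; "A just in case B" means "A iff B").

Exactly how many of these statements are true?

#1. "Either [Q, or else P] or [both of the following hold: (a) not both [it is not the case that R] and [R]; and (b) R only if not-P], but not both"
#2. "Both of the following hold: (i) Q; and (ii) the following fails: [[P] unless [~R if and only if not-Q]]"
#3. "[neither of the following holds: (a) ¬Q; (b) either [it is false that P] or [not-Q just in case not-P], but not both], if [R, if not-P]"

0

#1: This is (Q | P) xor ((~R nand R) & (R -> ~P)).

Q | P = F | T = T
~R = ~F = T
~R nand R = T nand F = T
~P = ~T = F
R -> ~P = F -> F = T
(~R nand R) & (R -> ~P) = T & T = T
(Q | P) xor ((~R nand R) & (R -> ~P)) = T xor T = F
Thus #1 is false.

#2: Parsed as Q & ~(P | (~R <-> ~Q))

~R = ~F = T
~Q = ~F = T
~R <-> ~Q = T <-> T = T
P | (~R <-> ~Q) = T | T = T
~(P | (~R <-> ~Q)) = ~T = F
Q & ~(P | (~R <-> ~Q)) = F & F = F
So #2 is false.

#3: This is (~P -> R) -> (~Q nor (~P xor (~Q <-> ~P))).

~P = ~T = F
~P -> R = F -> F = T
~Q = ~F = T
~P = ~T = F
~Q = ~F = T
~P = ~T = F
~Q <-> ~P = T <-> F = F
~P xor (~Q <-> ~P) = F xor F = F
~Q nor (~P xor (~Q <-> ~P)) = T nor F = F
(~P -> R) -> (~Q nor (~P xor (~Q <-> ~P))) = T -> F = F
Thus #3 is false.

Count: 0.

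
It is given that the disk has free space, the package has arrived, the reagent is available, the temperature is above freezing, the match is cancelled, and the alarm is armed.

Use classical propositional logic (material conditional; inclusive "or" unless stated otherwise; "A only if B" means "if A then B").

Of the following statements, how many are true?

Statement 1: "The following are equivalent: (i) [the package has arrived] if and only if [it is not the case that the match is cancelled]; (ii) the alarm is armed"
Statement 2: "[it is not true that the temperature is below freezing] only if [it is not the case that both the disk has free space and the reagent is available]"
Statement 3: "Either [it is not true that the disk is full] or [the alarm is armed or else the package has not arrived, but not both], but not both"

0

Let Q = "the package has arrived" (True), U = "the match is cancelled" (True), V = "the alarm is armed" (True), S = "the temperature is below freezing" (False), P = "the disk is full" (False), R = "the reagent is available" (True).

Statement 1: In symbols: (Q iff not U) iff V

not U = not True = False
Q iff not U = True iff False = False
(Q iff not U) iff V = False iff True = False
So Statement 1 is false.

Statement 2: In symbols: not S -> (not P nand R)

not S = not False = True
not P = not False = True
not P nand R = True nand True = False
not S -> (not P nand R) = True -> False = False
So Statement 2 is false.

Statement 3: This is not P xor (V xor not Q).

not P = not False = True
not Q = not True = False
V xor not Q = True xor False = True
not P xor (V xor not Q) = True xor True = False
Thus Statement 3 is false.

True statements: 0 (none).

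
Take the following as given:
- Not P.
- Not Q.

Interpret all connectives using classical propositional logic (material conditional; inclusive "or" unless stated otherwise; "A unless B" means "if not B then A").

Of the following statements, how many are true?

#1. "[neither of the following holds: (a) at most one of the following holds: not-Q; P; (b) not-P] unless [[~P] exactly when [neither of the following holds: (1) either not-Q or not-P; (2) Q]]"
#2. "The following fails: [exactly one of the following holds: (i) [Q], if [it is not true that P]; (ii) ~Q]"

#1: This is ((not Q nand P) nor not P) or (not P iff ((not Q or not P) nor Q)).

not Q = not False = True
not Q nand P = True nand False = True
not P = not False = True
(not Q nand P) nor not P = True nor True = False
not P = not False = True
not Q = not False = True
not P = not False = True
not Q or not P = True or True = True
(not Q or not P) nor Q = True nor False = False
not P iff ((not Q or not P) nor Q) = True iff False = False
((not Q nand P) nor not P) or (not P iff ((not Q or not P) nor Q)) = False or False = False
Thus #1 is false.

#2: This is not ((not P -> Q) xor not Q).

not P = not False = True
not P -> Q = True -> False = False
not Q = not False = True
(not P -> Q) xor not Q = False xor True = True
not ((not P -> Q) xor not Q) = not True = False
Thus #2 is false.

Count: 0.

0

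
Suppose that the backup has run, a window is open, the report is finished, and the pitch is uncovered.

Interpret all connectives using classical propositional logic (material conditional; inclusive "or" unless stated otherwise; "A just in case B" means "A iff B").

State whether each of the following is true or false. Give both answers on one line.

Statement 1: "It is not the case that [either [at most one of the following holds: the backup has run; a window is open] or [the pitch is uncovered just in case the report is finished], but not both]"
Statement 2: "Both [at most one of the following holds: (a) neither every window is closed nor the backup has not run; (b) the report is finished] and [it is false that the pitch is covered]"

Statement 1 False, Statement 2 False

Let P = "the backup has run" (T), Q = "a window is open" (T), S = "the pitch is covered" (F), R = "the report is finished" (T).

Statement 1: Formalization: ¬((P ↑ Q) ⊕ (¬S ↔ R))

P ↑ Q = T ↑ T = F
¬S = ¬F = T
¬S ↔ R = T ↔ T = T
(P ↑ Q) ⊕ (¬S ↔ R) = F ⊕ T = T
¬((P ↑ Q) ⊕ (¬S ↔ R)) = ¬T = F
Thus Statement 1 is false.

Statement 2: This is ((¬Q ↓ ¬P) ↑ R) ∧ ¬S.

¬Q = ¬T = F
¬P = ¬T = F
¬Q ↓ ¬P = F ↓ F = T
(¬Q ↓ ¬P) ↑ R = T ↑ T = F
¬S = ¬F = T
((¬Q ↓ ¬P) ↑ R) ∧ ¬S = F ∧ T = F
Thus Statement 2 is false.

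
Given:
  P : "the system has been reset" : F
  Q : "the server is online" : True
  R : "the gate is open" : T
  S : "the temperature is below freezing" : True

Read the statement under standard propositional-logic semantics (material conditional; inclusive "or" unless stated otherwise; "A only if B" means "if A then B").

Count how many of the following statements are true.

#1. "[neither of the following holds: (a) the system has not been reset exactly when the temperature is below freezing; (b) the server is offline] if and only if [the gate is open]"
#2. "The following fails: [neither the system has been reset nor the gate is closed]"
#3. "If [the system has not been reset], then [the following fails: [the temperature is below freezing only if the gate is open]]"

#1: Parsed as ((not P iff S) nor not Q) iff R

not P = not False = True
not P iff S = True iff True = True
not Q = not True = False
(not P iff S) nor not Q = True nor False = False
((not P iff S) nor not Q) iff R = False iff True = False
So #1 is false.

#2: Parsed as not (P nor not R)

not R = not True = False
P nor not R = False nor False = True
not (P nor not R) = not True = False
Hence #2 is false.

#3: In symbols: not P -> not (S -> R)

not P = not False = True
S -> R = True -> True = True
not (S -> R) = not True = False
not P -> not (S -> R) = True -> False = False
So #3 is false.

True statements: 0 (none).

0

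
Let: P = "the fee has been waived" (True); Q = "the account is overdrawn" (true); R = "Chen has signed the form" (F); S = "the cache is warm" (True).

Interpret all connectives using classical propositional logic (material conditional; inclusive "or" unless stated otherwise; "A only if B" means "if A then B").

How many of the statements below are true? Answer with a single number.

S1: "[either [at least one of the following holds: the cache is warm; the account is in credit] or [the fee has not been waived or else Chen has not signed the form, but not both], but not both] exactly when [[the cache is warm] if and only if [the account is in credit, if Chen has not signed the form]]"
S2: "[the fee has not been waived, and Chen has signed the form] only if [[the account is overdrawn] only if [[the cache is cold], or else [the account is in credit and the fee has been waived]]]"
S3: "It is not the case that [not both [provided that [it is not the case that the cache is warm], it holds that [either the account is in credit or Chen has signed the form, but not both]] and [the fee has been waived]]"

S1: Parsed as ((S ∨ ¬Q) ⊕ (¬P ⊕ ¬R)) ↔ (S ↔ (¬R → ¬Q))

¬Q = ¬T = F
S ∨ ¬Q = T ∨ F = T
¬P = ¬T = F
¬R = ¬F = T
¬P ⊕ ¬R = F ⊕ T = T
(S ∨ ¬Q) ⊕ (¬P ⊕ ¬R) = T ⊕ T = F
¬R = ¬F = T
¬Q = ¬T = F
¬R → ¬Q = T → F = F
S ↔ (¬R → ¬Q) = T ↔ F = F
((S ∨ ¬Q) ⊕ (¬P ⊕ ¬R)) ↔ (S ↔ (¬R → ¬Q)) = F ↔ F = T
Hence S1 is true.

S2: Formalization: (¬P ∧ R) → (Q → (¬S ∨ (¬Q ∧ P)))

¬P = ¬T = F
¬P ∧ R = F ∧ F = F
¬S = ¬T = F
¬Q = ¬T = F
¬Q ∧ P = F ∧ T = F
¬S ∨ (¬Q ∧ P) = F ∨ F = F
Q → (¬S ∨ (¬Q ∧ P)) = T → F = F
(¬P ∧ R) → (Q → (¬S ∨ (¬Q ∧ P))) = F → F = T
Hence S2 is true.

S3: Parsed as ¬((¬S → (¬Q ⊕ R)) ↑ P)

¬S = ¬T = F
¬Q = ¬T = F
¬Q ⊕ R = F ⊕ F = F
¬S → (¬Q ⊕ R) = F → F = T
(¬S → (¬Q ⊕ R)) ↑ P = T ↑ T = F
¬((¬S → (¬Q ⊕ R)) ↑ P) = ¬F = T
Hence S3 is true.

True statements: 3 (S1, S2, S3).

3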